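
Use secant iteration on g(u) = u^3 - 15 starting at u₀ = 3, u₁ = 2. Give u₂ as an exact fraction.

g(3) = 12, g(2) = -7. u₂ = 2 - (-7)·(2 - 3)/((-7) - 12) = 45/19.

45/19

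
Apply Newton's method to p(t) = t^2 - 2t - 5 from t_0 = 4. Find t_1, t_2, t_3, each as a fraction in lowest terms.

p'(t) = 2t - 2.
p(4) = 3, p'(4) = 6, so t_1 = 4 - 3/6 = 7/2.
p(7/2) = 1/4, p'(7/2) = 5, so t_2 = (7/2) - (1/4)/5 = 69/20.
p(69/20) = 1/400, p'(69/20) = 49/10, so t_3 = (69/20) - (1/400)/(49/10) = 6761/1960.

t_1 = 7/2, t_2 = 69/20, t_3 = 6761/1960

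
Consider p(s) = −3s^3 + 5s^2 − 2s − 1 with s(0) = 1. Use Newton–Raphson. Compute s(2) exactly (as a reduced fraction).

−1/2

p'(s) = −9s^2 + 10s − 2.
p(1) = −1, p'(1) = −1, so s(1) = 1 − (−1)/(−1) = 0.
p(0) = −1, p'(0) = −2, so s(2) = 0 − (−1)/(−2) = −1/2.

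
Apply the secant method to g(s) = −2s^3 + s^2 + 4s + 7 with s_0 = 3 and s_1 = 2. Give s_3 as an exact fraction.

31385/14431

g(3) = −26, g(2) = 3. s_2 = 2 − 3·(2 − 3)/(3 − (−26)) = 61/29.
g(2) = 3, g(61/29) = 29874/24389. s_3 = (61/29) − (29874/24389)·((61/29) − 2)/((29874/24389) − 3) = 31385/14431.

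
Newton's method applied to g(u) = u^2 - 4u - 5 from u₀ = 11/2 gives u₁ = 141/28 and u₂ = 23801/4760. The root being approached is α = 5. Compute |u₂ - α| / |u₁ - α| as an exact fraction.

1/170

u₁ - α = 141/28 - 5 = 1/28, so |u₁ - α| = 1/28.
u₂ - α = 23801/4760 - 5 = 1/4760, so |u₂ - α| = 1/4760.
Ratio = (1/4760) / (1/28) = 1/170.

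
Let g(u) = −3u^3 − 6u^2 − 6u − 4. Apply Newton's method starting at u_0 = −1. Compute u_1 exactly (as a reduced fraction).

g'(u) = −9u^2 − 12u − 6.
g(−1) = −1, g'(−1) = −3, so u_1 = (−1) − (−1)/(−3) = −4/3.

−4/3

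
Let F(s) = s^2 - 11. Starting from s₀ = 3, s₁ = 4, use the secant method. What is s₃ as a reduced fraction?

F(3) = -2, F(4) = 5. s₂ = 4 - 5·(4 - 3)/(5 - (-2)) = 23/7.
F(4) = 5, F(23/7) = -10/49. s₃ = (23/7) - (-10/49)·((23/7) - 4)/((-10/49) - 5) = 169/51.

169/51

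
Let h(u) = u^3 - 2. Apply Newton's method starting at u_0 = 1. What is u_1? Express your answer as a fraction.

h'(u) = 3u^2.
h(1) = -1, h'(1) = 3, so u_1 = 1 - (-1)/3 = 4/3.

4/3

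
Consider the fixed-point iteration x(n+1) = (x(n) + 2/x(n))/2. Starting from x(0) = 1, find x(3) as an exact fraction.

x(1) = (1 + 2/1)/2 = 3/2.
x(2) = (3/2 + 2/(3/2))/2 = 17/12.
x(3) = (17/12 + 2/(17/12))/2 = 577/408.

577/408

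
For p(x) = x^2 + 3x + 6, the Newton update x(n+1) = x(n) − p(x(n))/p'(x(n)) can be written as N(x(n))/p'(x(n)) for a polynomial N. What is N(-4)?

10

p'(x) = 2x + 3.
N(x) = x·p'(x) − p(x) = x·(2x + 3) − (x^2 + 3x + 6) = x^2 − 6.
N(-4) = 10.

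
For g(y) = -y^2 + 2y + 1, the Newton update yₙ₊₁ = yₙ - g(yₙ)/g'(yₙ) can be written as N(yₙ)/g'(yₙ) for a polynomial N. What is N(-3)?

g'(y) = -2y + 2.
N(y) = y·g'(y) - g(y) = y·(-2y + 2) - (-y^2 + 2y + 1) = -y^2 - 1.
N(-3) = -10.

-10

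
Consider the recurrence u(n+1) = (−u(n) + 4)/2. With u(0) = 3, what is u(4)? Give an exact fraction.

u(1) = (−3 + 4)/2 = 1/2.
u(2) = (−(1/2) + 4)/2 = 7/4.
u(3) = (−(7/4) + 4)/2 = 9/8.
u(4) = (−(9/8) + 4)/2 = 23/16.

23/16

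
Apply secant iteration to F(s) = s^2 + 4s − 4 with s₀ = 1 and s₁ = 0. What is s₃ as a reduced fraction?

5/6

F(1) = 1, F(0) = −4. s₂ = 0 − (−4)·(0 − 1)/((−4) − 1) = 4/5.
F(0) = −4, F(4/5) = −4/25. s₃ = (4/5) − (−4/25)·((4/5) − 0)/((−4/25) − (−4)) = 5/6.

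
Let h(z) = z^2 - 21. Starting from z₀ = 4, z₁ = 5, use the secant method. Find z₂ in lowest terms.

41/9

h(4) = -5, h(5) = 4. z₂ = 5 - 4·(5 - 4)/(4 - (-5)) = 41/9.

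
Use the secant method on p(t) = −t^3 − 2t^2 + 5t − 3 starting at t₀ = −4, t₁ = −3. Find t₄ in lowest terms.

−834069/230959

p(−4) = 9, p(−3) = −9. t₂ = (−3) − (−9)·((−3) − (−4))/((−9) − 9) = −7/2.
p(−3) = −9, p(−7/2) = −17/8. t₃ = (−7/2) − (−17/8)·((−7/2) − (−3))/((−17/8) − (−9)) = −201/55.
p(−7/2) = −17/8, p(−201/55) = 137241/166375. t₄ = (−201/55) − (137241/166375)·((−201/55) − (−7/2))/((137241/166375) − (−17/8)) = −834069/230959.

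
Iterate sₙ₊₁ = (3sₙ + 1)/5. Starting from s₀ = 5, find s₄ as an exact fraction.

s₁ = (3·5 + 1)/5 = 16/5.
s₂ = (3·(16/5) + 1)/5 = 53/25.
s₃ = (3·(53/25) + 1)/5 = 184/125.
s₄ = (3·(184/125) + 1)/5 = 677/625.

677/625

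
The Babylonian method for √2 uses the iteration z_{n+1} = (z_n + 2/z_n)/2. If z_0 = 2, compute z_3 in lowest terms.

577/408

z_1 = (2 + 2/2)/2 = 3/2.
z_2 = (3/2 + 2/(3/2))/2 = 17/12.
z_3 = (17/12 + 2/(17/12))/2 = 577/408.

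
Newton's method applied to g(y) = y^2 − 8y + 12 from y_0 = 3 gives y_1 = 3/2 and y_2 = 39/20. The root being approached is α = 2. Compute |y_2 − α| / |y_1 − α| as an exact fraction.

1/10

y_1 − α = 3/2 − 2 = −1/2, so |y_1 − α| = 1/2.
y_2 − α = 39/20 − 2 = −1/20, so |y_2 − α| = 1/20.
Ratio = (1/20) / (1/2) = 1/10.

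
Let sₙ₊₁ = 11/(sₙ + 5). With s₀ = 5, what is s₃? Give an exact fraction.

s₁ = 11/(5 + 5) = 11/10.
s₂ = 11/(11/10 + 5) = 110/61.
s₃ = 11/(110/61 + 5) = 671/415.

671/415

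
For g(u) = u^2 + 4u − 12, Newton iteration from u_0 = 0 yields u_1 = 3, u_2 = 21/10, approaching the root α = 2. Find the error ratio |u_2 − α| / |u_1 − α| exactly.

u_1 − α = 3 − 2 = 1, so |u_1 − α| = 1.
u_2 − α = 21/10 − 2 = 1/10, so |u_2 − α| = 1/10.
Ratio = (1/10) / 1 = 1/10.

1/10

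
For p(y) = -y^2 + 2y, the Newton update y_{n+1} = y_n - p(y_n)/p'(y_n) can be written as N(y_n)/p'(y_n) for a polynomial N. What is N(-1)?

-1

p'(y) = -2y + 2.
N(y) = y·p'(y) - p(y) = y·(-2y + 2) - (-y^2 + 2y) = -y^2.
N(-1) = -1.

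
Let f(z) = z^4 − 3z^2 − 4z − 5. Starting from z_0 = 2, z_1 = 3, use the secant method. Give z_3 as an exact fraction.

f(2) = −9, f(3) = 37. z_2 = 3 − 37·(3 − 2)/(37 − (−9)) = 101/46.
f(3) = 37, f(101/46) = −22406571/4477456. z_3 = (101/46) − (−22406571/4477456)·((101/46) − 3)/((−22406571/4477456) − 37) = 11647685/5083039.

11647685/5083039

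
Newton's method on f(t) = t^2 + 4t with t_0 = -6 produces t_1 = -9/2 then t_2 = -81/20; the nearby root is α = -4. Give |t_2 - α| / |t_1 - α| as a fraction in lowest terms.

t_1 - α = -9/2 - (-4) = -9/2 + 4 = -1/2, so |t_1 - α| = 1/2.
t_2 - α = -81/20 - (-4) = -81/20 + 4 = -1/20, so |t_2 - α| = 1/20.
Ratio = (1/20) / (1/2) = 1/10.

1/10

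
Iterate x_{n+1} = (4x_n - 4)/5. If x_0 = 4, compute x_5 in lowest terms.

-4308/3125

x_1 = (4·4 - 4)/5 = 12/5.
x_2 = (4·(12/5) - 4)/5 = 28/25.
x_3 = (4·(28/25) - 4)/5 = 12/125.
x_4 = (4·(12/125) - 4)/5 = -452/625.
x_5 = (4·(-452/625) - 4)/5 = -4308/3125.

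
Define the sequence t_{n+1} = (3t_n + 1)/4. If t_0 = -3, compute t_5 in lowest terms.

t_1 = (3·(-3) + 1)/4 = -2.
t_2 = (3·(-2) + 1)/4 = -5/4.
t_3 = (3·(-5/4) + 1)/4 = -11/16.
t_4 = (3·(-11/16) + 1)/4 = -17/64.
t_5 = (3·(-17/64) + 1)/4 = 13/256.

13/256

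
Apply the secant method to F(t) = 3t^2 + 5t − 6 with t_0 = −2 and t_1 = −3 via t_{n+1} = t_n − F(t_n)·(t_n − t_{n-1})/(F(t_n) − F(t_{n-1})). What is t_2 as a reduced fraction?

F(−2) = −4, F(−3) = 6. t_2 = (−3) − 6·((−3) − (−2))/(6 − (−4)) = −12/5.

−12/5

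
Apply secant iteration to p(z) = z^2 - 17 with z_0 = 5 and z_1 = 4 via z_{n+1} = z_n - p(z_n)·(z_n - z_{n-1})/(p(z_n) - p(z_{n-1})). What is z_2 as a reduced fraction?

37/9

p(5) = 8, p(4) = -1. z_2 = 4 - (-1)·(4 - 5)/((-1) - 8) = 37/9.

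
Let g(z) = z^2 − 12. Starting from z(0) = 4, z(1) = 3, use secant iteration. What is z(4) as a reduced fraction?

627/181

g(4) = 4, g(3) = −3. z(2) = 3 − (−3)·(3 − 4)/((−3) − 4) = 24/7.
g(3) = −3, g(24/7) = −12/49. z(3) = (24/7) − (−12/49)·((24/7) − 3)/((−12/49) − (−3)) = 52/15.
g(24/7) = −12/49, g(52/15) = 4/225. z(4) = (52/15) − (4/225)·((52/15) − (24/7))/((4/225) − (−12/49)) = 627/181.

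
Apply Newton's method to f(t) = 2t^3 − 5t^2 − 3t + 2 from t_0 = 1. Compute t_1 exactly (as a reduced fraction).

f'(t) = 6t^2 − 10t − 3.
f(1) = −4, f'(1) = −7, so t_1 = 1 − (−4)/(−7) = 3/7.

3/7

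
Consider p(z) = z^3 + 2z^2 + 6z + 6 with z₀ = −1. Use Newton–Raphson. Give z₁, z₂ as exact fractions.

p'(z) = 3z^2 + 4z + 6.
p(−1) = 1, p'(−1) = 5, so z₁ = (−1) − 1/5 = −6/5.
p(−6/5) = −6/125, p'(−6/5) = 138/25, so z₂ = (−6/5) − (−6/125)/(138/25) = −137/115.

z₁ = −6/5, z₂ = −137/115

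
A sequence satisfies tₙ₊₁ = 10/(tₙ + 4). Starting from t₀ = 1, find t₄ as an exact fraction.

t₁ = 10/(1 + 4) = 2.
t₂ = 10/(2 + 4) = 5/3.
t₃ = 10/(5/3 + 4) = 30/17.
t₄ = 10/(30/17 + 4) = 85/49.

85/49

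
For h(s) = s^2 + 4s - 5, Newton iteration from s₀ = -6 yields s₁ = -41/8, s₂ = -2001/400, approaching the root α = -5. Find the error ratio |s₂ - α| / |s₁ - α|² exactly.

4/25

s₁ - α = -41/8 - (-5) = -41/8 + 5 = -1/8, so |s₁ - α| = 1/8.
s₂ - α = -2001/400 - (-5) = -2001/400 + 5 = -1/400, so |s₂ - α| = 1/400.
|s₁ - α|² = 1/64.
Ratio = (1/400) / (1/64) = 4/25.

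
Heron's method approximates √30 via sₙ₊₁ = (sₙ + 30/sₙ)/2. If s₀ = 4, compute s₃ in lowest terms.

2033761/371312

s₁ = (4 + 30/4)/2 = 23/4.
s₂ = (23/4 + 30/(23/4))/2 = 1009/184.
s₃ = (1009/184 + 30/(1009/184))/2 = 2033761/371312.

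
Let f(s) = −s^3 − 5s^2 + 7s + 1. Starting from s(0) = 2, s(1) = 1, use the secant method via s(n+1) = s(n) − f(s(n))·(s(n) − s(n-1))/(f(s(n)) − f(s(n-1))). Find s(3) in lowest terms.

f(2) = −13, f(1) = 2. s(2) = 1 − 2·(1 − 2)/(2 − (−13)) = 17/15.
f(1) = 2, f(17/15) = 3562/3375. s(3) = (17/15) − (3562/3375)·((17/15) − 1)/((3562/3375) − 2) = 1022/797.

1022/797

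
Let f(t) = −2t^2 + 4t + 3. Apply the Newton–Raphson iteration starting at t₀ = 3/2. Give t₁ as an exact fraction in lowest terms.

15/4

f'(t) = −4t + 4.
f(3/2) = 9/2, f'(3/2) = −2, so t₁ = (3/2) − (9/2)/(−2) = 15/4.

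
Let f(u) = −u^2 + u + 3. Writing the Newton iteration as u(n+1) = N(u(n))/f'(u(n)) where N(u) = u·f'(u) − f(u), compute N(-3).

f'(u) = −2u + 1.
N(u) = u·f'(u) − f(u) = u·(−2u + 1) − (−u^2 + u + 3) = −u^2 − 3.
N(-3) = −12.

−12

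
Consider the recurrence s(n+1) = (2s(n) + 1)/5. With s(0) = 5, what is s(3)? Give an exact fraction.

79/125

s(1) = (2·5 + 1)/5 = 11/5.
s(2) = (2·(11/5) + 1)/5 = 27/25.
s(3) = (2·(27/25) + 1)/5 = 79/125.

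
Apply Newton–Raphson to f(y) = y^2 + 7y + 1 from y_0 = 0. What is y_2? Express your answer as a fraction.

f'(y) = 2y + 7.
f(0) = 1, f'(0) = 7, so y_1 = 0 − 1/7 = −1/7.
f(−1/7) = 1/49, f'(−1/7) = 47/7, so y_2 = (−1/7) − (1/49)/(47/7) = −48/329.

−48/329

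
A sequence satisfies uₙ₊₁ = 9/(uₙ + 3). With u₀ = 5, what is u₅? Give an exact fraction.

u₁ = 9/(5 + 3) = 9/8.
u₂ = 9/(9/8 + 3) = 24/11.
u₃ = 9/(24/11 + 3) = 33/19.
u₄ = 9/(33/19 + 3) = 19/10.
u₅ = 9/(19/10 + 3) = 90/49.

90/49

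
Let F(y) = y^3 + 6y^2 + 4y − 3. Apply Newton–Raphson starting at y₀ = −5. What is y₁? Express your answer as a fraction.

−97/19

F'(y) = 3y^2 + 12y + 4.
F(−5) = 2, F'(−5) = 19, so y₁ = (−5) − 2/19 = −97/19.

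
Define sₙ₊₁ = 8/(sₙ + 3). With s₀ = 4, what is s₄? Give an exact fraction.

s₁ = 8/(4 + 3) = 8/7.
s₂ = 8/(8/7 + 3) = 56/29.
s₃ = 8/(56/29 + 3) = 232/143.
s₄ = 8/(232/143 + 3) = 1144/661.

1144/661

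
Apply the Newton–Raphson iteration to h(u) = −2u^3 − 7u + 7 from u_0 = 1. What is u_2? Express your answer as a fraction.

h'(u) = −6u^2 − 7.
h(1) = −2, h'(1) = −13, so u_1 = 1 − (−2)/(−13) = 11/13.
h(11/13) = −296/2197, h'(11/13) = −1909/169, so u_2 = (11/13) − (−296/2197)/(−1909/169) = 20703/24817.

20703/24817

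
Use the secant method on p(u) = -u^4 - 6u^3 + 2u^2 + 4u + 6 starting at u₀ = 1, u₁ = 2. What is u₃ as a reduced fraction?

3076933/2628608

p(1) = 5, p(2) = -42. u₂ = 2 - (-42)·(2 - 1)/((-42) - 5) = 52/47.
p(2) = -42, p(52/47) = 15856470/4879681. u₃ = (52/47) - (15856470/4879681)·((52/47) - 2)/((15856470/4879681) - (-42)) = 3076933/2628608.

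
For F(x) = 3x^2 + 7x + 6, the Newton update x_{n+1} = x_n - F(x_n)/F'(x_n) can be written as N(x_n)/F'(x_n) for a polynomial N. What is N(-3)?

21

F'(x) = 6x + 7.
N(x) = x·F'(x) - F(x) = x·(6x + 7) - (3x^2 + 7x + 6) = 3x^2 - 6.
N(-3) = 21.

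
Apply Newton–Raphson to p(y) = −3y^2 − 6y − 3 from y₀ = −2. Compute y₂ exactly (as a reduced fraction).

−5/4

p'(y) = −6y − 6.
p(−2) = −3, p'(−2) = 6, so y₁ = (−2) − (−3)/6 = −3/2.
p(−3/2) = −3/4, p'(−3/2) = 3, so y₂ = (−3/2) − (−3/4)/3 = −5/4.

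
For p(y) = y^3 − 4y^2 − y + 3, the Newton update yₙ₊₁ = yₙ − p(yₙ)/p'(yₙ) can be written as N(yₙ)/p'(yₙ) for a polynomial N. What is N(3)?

p'(y) = 3y^2 − 8y − 1.
N(y) = y·p'(y) − p(y) = y·(3y^2 − 8y − 1) − (y^3 − 4y^2 − y + 3) = 2y^3 − 4y^2 − 3.
N(3) = 15.

15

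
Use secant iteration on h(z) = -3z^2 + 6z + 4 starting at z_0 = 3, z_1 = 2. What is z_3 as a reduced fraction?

h(3) = -5, h(2) = 4. z_2 = 2 - 4·(2 - 3)/(4 - (-5)) = 22/9.
h(2) = 4, h(22/9) = 20/27. z_3 = (22/9) - (20/27)·((22/9) - 2)/((20/27) - 4) = 28/11.

28/11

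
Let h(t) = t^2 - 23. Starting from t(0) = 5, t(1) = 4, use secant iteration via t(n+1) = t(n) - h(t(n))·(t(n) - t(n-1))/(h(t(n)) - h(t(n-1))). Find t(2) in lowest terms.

43/9

h(5) = 2, h(4) = -7. t(2) = 4 - (-7)·(4 - 5)/((-7) - 2) = 43/9.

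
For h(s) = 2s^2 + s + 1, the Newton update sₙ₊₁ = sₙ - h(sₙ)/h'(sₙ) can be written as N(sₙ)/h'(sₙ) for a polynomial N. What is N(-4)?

31

h'(s) = 4s + 1.
N(s) = s·h'(s) - h(s) = s·(4s + 1) - (2s^2 + s + 1) = 2s^2 - 1.
N(-4) = 31.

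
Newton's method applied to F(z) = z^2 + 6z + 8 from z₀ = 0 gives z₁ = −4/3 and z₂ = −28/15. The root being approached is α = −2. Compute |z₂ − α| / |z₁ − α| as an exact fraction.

1/5

z₁ − α = −4/3 − (−2) = −4/3 + 2 = 2/3, so |z₁ − α| = 2/3.
z₂ − α = −28/15 − (−2) = −28/15 + 2 = 2/15, so |z₂ − α| = 2/15.
Ratio = (2/15) / (2/3) = 1/5.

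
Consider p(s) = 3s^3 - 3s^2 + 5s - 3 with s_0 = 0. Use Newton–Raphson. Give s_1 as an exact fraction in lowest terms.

p'(s) = 9s^2 - 6s + 5.
p(0) = -3, p'(0) = 5, so s_1 = 0 - (-3)/5 = 3/5.

3/5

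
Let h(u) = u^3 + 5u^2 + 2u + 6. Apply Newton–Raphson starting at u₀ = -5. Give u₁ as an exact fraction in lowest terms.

-131/27

h'(u) = 3u^2 + 10u + 2.
h(-5) = -4, h'(-5) = 27, so u₁ = (-5) - (-4)/27 = -131/27.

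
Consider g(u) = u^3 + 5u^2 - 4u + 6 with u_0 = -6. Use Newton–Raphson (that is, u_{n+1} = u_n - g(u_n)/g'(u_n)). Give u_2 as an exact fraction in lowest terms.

-1263378/215677

g'(u) = 3u^2 + 10u - 4.
g(-6) = -6, g'(-6) = 44, so u_1 = (-6) - (-6)/44 = -129/22.
g(-129/22) = -2547/10648, g'(-129/22) = 19607/484, so u_2 = (-129/22) - (-2547/10648)/(19607/484) = -1263378/215677.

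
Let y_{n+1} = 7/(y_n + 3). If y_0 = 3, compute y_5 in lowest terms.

y_1 = 7/(3 + 3) = 7/6.
y_2 = 7/(7/6 + 3) = 42/25.
y_3 = 7/(42/25 + 3) = 175/117.
y_4 = 7/(175/117 + 3) = 819/526.
y_5 = 7/(819/526 + 3) = 3682/2397.

3682/2397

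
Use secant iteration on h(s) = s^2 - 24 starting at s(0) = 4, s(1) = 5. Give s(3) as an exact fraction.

436/89

h(4) = -8, h(5) = 1. s(2) = 5 - 1·(5 - 4)/(1 - (-8)) = 44/9.
h(5) = 1, h(44/9) = -8/81. s(3) = (44/9) - (-8/81)·((44/9) - 5)/((-8/81) - 1) = 436/89.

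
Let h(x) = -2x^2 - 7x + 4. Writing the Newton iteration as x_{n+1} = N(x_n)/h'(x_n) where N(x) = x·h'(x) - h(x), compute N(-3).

-22

h'(x) = -4x - 7.
N(x) = x·h'(x) - h(x) = x·(-4x - 7) - (-2x^2 - 7x + 4) = -2x^2 - 4.
N(-3) = -22.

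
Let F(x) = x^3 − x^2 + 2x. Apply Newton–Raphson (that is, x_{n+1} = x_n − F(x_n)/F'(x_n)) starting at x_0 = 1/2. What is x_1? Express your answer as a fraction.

0

F'(x) = 3x^2 − 2x + 2.
F(1/2) = 7/8, F'(1/2) = 7/4, so x_1 = (1/2) − (7/8)/(7/4) = 0.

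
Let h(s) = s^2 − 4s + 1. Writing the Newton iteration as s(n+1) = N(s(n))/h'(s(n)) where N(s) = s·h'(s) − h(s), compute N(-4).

h'(s) = 2s − 4.
N(s) = s·h'(s) − h(s) = s·(2s − 4) − (s^2 − 4s + 1) = s^2 − 1.
N(-4) = 15.

15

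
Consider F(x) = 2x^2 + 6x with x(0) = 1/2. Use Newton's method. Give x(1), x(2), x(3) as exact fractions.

x(1) = 1/16, x(2) = 1/800, x(3) = 1/1921600

F'(x) = 4x + 6.
F(1/2) = 7/2, F'(1/2) = 8, so x(1) = (1/2) - (7/2)/8 = 1/16.
F(1/16) = 49/128, F'(1/16) = 25/4, so x(2) = (1/16) - (49/128)/(25/4) = 1/800.
F(1/800) = 2401/320000, F'(1/800) = 1201/200, so x(3) = (1/800) - (2401/320000)/(1201/200) = 1/1921600.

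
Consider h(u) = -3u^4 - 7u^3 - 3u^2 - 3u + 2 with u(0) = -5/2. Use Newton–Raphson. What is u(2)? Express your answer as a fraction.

-22625/10464

h'(u) = -12u^3 - 21u^2 - 6u - 3.
h(-5/2) = -273/16, h'(-5/2) = 273/4, so u(1) = (-5/2) - (-273/16)/(273/4) = -9/4.
h(-9/4) = -919/256, h'(-9/4) = 327/8, so u(2) = (-9/4) - (-919/256)/(327/8) = -22625/10464.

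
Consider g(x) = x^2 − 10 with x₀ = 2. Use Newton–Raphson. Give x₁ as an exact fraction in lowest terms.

7/2

g'(x) = 2x.
g(2) = −6, g'(2) = 4, so x₁ = 2 − (−6)/4 = 7/2.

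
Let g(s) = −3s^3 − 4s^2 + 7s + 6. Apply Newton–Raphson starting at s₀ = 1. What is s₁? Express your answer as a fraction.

g'(s) = −9s^2 − 8s + 7.
g(1) = 6, g'(1) = −10, so s₁ = 1 − 6/(−10) = 8/5.

8/5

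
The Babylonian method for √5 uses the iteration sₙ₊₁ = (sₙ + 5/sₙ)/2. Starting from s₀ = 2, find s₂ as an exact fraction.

s₁ = (2 + 5/2)/2 = 9/4.
s₂ = (9/4 + 5/(9/4))/2 = 161/72.

161/72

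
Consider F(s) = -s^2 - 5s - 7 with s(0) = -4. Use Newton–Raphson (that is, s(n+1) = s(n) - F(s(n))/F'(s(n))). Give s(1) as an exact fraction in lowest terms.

F'(s) = -2s - 5.
F(-4) = -3, F'(-4) = 3, so s(1) = (-4) - (-3)/3 = -3.

-3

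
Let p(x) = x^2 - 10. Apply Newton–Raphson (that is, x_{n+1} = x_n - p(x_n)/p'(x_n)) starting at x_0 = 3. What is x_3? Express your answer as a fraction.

1039681/328776

p'(x) = 2x.
p(3) = -1, p'(3) = 6, so x_1 = 3 - (-1)/6 = 19/6.
p(19/6) = 1/36, p'(19/6) = 19/3, so x_2 = (19/6) - (1/36)/(19/3) = 721/228.
p(721/228) = 1/51984, p'(721/228) = 721/114, so x_3 = (721/228) - (1/51984)/(721/114) = 1039681/328776.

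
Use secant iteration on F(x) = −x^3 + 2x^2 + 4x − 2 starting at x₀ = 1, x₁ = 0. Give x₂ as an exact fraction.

F(1) = 3, F(0) = −2. x₂ = 0 − (−2)·(0 − 1)/((−2) − 3) = 2/5.

2/5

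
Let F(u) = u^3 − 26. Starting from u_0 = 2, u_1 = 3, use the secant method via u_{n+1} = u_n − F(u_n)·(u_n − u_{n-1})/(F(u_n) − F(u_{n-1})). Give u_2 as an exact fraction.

56/19

F(2) = −18, F(3) = 1. u_2 = 3 − 1·(3 − 2)/(1 − (−18)) = 56/19.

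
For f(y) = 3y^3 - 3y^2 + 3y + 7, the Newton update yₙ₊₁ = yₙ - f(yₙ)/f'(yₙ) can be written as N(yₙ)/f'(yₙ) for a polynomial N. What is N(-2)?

f'(y) = 9y^2 - 6y + 3.
N(y) = y·f'(y) - f(y) = y·(9y^2 - 6y + 3) - (3y^3 - 3y^2 + 3y + 7) = 6y^3 - 3y^2 - 7.
N(-2) = -67.

-67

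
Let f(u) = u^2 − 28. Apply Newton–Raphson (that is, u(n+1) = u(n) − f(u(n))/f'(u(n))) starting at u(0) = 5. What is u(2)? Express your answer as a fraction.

f'(u) = 2u.
f(5) = −3, f'(5) = 10, so u(1) = 5 − (−3)/10 = 53/10.
f(53/10) = 9/100, f'(53/10) = 53/5, so u(2) = (53/10) − (9/100)/(53/5) = 5609/1060.

5609/1060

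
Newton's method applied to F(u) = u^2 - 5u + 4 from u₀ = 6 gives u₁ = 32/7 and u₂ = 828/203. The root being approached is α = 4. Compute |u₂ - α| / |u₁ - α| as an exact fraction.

u₁ - α = 32/7 - 4 = 4/7, so |u₁ - α| = 4/7.
u₂ - α = 828/203 - 4 = 16/203, so |u₂ - α| = 16/203.
Ratio = (16/203) / (4/7) = 4/29.

4/29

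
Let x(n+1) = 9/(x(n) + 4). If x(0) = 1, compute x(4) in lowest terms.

1449/905

x(1) = 9/(1 + 4) = 9/5.
x(2) = 9/(9/5 + 4) = 45/29.
x(3) = 9/(45/29 + 4) = 261/161.
x(4) = 9/(261/161 + 4) = 1449/905.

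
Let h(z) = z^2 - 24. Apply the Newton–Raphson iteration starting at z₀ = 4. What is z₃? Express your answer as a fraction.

h'(z) = 2z.
h(4) = -8, h'(4) = 8, so z₁ = 4 - (-8)/8 = 5.
h(5) = 1, h'(5) = 10, so z₂ = 5 - 1/10 = 49/10.
h(49/10) = 1/100, h'(49/10) = 49/5, so z₃ = (49/10) - (1/100)/(49/5) = 4801/980.

4801/980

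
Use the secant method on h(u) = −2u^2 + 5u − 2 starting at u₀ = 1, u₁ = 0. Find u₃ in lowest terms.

h(1) = 1, h(0) = −2. u₂ = 0 − (−2)·(0 − 1)/((−2) − 1) = 2/3.
h(0) = −2, h(2/3) = 4/9. u₃ = (2/3) − (4/9)·((2/3) − 0)/((4/9) − (−2)) = 6/11.

6/11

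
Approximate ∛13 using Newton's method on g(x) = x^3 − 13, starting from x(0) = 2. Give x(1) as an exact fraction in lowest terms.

g'(x) = 3x^2.
g(2) = −5, g'(2) = 12, so x(1) = 2 − (−5)/12 = 29/12.

29/12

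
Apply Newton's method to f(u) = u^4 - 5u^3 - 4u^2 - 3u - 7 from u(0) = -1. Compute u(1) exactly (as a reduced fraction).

f'(u) = 4u^3 - 15u^2 - 8u - 3.
f(-1) = -2, f'(-1) = -14, so u(1) = (-1) - (-2)/(-14) = -8/7.

-8/7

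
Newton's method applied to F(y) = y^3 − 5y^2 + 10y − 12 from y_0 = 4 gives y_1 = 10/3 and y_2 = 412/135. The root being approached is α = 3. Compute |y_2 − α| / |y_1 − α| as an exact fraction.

y_1 − α = 10/3 − 3 = 1/3, so |y_1 − α| = 1/3.
y_2 − α = 412/135 − 3 = 7/135, so |y_2 − α| = 7/135.
Ratio = (7/135) / (1/3) = 7/45.

7/45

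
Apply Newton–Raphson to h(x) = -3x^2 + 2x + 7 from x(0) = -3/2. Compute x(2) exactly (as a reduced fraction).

h'(x) = -6x + 2.
h(-3/2) = -11/4, h'(-3/2) = 11, so x(1) = (-3/2) - (-11/4)/11 = -5/4.
h(-5/4) = -3/16, h'(-5/4) = 19/2, so x(2) = (-5/4) - (-3/16)/(19/2) = -187/152.

-187/152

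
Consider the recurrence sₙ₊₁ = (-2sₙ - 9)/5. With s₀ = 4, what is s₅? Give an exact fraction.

s₁ = (-2·4 - 9)/5 = -17/5.
s₂ = (-2·(-17/5) - 9)/5 = -11/25.
s₃ = (-2·(-11/25) - 9)/5 = -203/125.
s₄ = (-2·(-203/125) - 9)/5 = -719/625.
s₅ = (-2·(-719/625) - 9)/5 = -4187/3125.

-4187/3125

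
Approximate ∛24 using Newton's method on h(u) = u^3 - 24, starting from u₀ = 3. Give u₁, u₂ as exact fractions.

u₁ = 26/9, u₂ = 13162/4563

h'(u) = 3u^2.
h(3) = 3, h'(3) = 27, so u₁ = 3 - 3/27 = 26/9.
h(26/9) = 80/729, h'(26/9) = 676/27, so u₂ = (26/9) - (80/729)/(676/27) = 13162/4563.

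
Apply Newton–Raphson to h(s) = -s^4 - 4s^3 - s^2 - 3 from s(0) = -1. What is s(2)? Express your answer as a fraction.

-3795/3304

h'(s) = -4s^3 - 12s^2 - 2s.
h(-1) = -1, h'(-1) = -6, so s(1) = (-1) - (-1)/(-6) = -7/6.
h(-7/6) = 179/1296, h'(-7/6) = -413/54, so s(2) = (-7/6) - (179/1296)/(-413/54) = -3795/3304.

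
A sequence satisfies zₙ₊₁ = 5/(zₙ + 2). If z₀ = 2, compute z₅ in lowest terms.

z₁ = 5/(2 + 2) = 5/4.
z₂ = 5/(5/4 + 2) = 20/13.
z₃ = 5/(20/13 + 2) = 65/46.
z₄ = 5/(65/46 + 2) = 230/157.
z₅ = 5/(230/157 + 2) = 785/544.

785/544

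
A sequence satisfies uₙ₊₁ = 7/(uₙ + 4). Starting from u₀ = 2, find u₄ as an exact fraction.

u₁ = 7/(2 + 4) = 7/6.
u₂ = 7/(7/6 + 4) = 42/31.
u₃ = 7/(42/31 + 4) = 217/166.
u₄ = 7/(217/166 + 4) = 1162/881.

1162/881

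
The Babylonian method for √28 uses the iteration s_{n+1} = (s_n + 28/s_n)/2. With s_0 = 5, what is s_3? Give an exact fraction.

s_1 = (5 + 28/5)/2 = 53/10.
s_2 = (53/10 + 28/(53/10))/2 = 5609/1060.
s_3 = (5609/1060 + 28/(5609/1060))/2 = 62921681/11891080.

62921681/11891080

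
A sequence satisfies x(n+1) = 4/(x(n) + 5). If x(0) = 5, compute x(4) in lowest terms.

620/883

x(1) = 4/(5 + 5) = 2/5.
x(2) = 4/(2/5 + 5) = 20/27.
x(3) = 4/(20/27 + 5) = 108/155.
x(4) = 4/(108/155 + 5) = 620/883.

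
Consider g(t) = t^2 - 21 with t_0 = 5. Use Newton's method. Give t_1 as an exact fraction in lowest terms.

g'(t) = 2t.
g(5) = 4, g'(5) = 10, so t_1 = 5 - 4/10 = 23/5.

23/5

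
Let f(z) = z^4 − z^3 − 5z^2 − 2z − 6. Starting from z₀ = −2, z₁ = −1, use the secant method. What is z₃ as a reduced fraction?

−9190/4087

f(−2) = 2, f(−1) = −7. z₂ = (−1) − (−7)·((−1) − (−2))/((−7) − 2) = −16/9.
f(−1) = −7, f(−16/9) = −17318/6561. z₃ = (−16/9) − (−17318/6561)·((−16/9) − (−1))/((−17318/6561) − (−7)) = −9190/4087.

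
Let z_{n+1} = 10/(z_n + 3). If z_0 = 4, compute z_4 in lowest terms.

1630/799

z_1 = 10/(4 + 3) = 10/7.
z_2 = 10/(10/7 + 3) = 70/31.
z_3 = 10/(70/31 + 3) = 310/163.
z_4 = 10/(310/163 + 3) = 1630/799.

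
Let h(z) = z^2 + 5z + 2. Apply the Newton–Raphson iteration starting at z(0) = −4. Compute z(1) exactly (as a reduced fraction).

−14/3

h'(z) = 2z + 5.
h(−4) = −2, h'(−4) = −3, so z(1) = (−4) − (−2)/(−3) = −14/3.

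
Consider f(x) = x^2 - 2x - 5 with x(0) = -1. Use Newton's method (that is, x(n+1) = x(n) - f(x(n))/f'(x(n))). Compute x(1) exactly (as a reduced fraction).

f'(x) = 2x - 2.
f(-1) = -2, f'(-1) = -4, so x(1) = (-1) - (-2)/(-4) = -3/2.

-3/2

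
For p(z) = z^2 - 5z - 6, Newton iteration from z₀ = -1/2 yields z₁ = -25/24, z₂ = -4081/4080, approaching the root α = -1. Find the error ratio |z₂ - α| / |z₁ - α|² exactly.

12/85

z₁ - α = -25/24 - (-1) = -25/24 + 1 = -1/24, so |z₁ - α| = 1/24.
z₂ - α = -4081/4080 - (-1) = -4081/4080 + 1 = -1/4080, so |z₂ - α| = 1/4080.
|z₁ - α|² = 1/576.
Ratio = (1/4080) / (1/576) = 12/85.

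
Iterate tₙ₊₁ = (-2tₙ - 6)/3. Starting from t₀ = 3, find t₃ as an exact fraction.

-22/9

t₁ = (-2·3 - 6)/3 = -4.
t₂ = (-2·(-4) - 6)/3 = 2/3.
t₃ = (-2·(2/3) - 6)/3 = -22/9.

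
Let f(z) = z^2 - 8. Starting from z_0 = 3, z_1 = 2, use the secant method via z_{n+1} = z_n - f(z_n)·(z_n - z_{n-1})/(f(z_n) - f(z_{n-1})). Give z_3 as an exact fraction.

17/6

f(3) = 1, f(2) = -4. z_2 = 2 - (-4)·(2 - 3)/((-4) - 1) = 14/5.
f(2) = -4, f(14/5) = -4/25. z_3 = (14/5) - (-4/25)·((14/5) - 2)/((-4/25) - (-4)) = 17/6.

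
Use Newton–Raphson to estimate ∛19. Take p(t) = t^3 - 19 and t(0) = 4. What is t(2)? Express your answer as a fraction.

52187/19208

p'(t) = 3t^2.
p(4) = 45, p'(4) = 48, so t(1) = 4 - 45/48 = 49/16.
p(49/16) = 39825/4096, p'(49/16) = 7203/256, so t(2) = (49/16) - (39825/4096)/(7203/256) = 52187/19208.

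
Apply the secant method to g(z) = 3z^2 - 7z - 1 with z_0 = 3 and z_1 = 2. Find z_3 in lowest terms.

122/49

g(3) = 5, g(2) = -3. z_2 = 2 - (-3)·(2 - 3)/((-3) - 5) = 19/8.
g(2) = -3, g(19/8) = -45/64. z_3 = (19/8) - (-45/64)·((19/8) - 2)/((-45/64) - (-3)) = 122/49.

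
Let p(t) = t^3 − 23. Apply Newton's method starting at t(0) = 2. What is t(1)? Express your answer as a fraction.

13/4

p'(t) = 3t^2.
p(2) = −15, p'(2) = 12, so t(1) = 2 − (−15)/12 = 13/4.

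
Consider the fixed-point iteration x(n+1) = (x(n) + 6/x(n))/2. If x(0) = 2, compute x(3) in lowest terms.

x(1) = (2 + 6/2)/2 = 5/2.
x(2) = (5/2 + 6/(5/2))/2 = 49/20.
x(3) = (49/20 + 6/(49/20))/2 = 4801/1960.

4801/1960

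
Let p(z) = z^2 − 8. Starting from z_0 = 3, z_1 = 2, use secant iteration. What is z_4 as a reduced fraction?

478/169

p(3) = 1, p(2) = −4. z_2 = 2 − (−4)·(2 − 3)/((−4) − 1) = 14/5.
p(2) = −4, p(14/5) = −4/25. z_3 = (14/5) − (−4/25)·((14/5) − 2)/((−4/25) − (−4)) = 17/6.
p(14/5) = −4/25, p(17/6) = 1/36. z_4 = (17/6) − (1/36)·((17/6) − (14/5))/((1/36) − (−4/25)) = 478/169.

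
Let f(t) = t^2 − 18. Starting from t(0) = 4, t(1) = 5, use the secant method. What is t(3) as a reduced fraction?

352/83

f(4) = −2, f(5) = 7. t(2) = 5 − 7·(5 − 4)/(7 − (−2)) = 38/9.
f(5) = 7, f(38/9) = −14/81. t(3) = (38/9) − (−14/81)·((38/9) − 5)/((−14/81) − 7) = 352/83.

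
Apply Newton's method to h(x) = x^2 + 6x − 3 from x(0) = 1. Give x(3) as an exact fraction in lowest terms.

h'(x) = 2x + 6.
h(1) = 4, h'(1) = 8, so x(1) = 1 − 4/8 = 1/2.
h(1/2) = 1/4, h'(1/2) = 7, so x(2) = (1/2) − (1/4)/7 = 13/28.
h(13/28) = 1/784, h'(13/28) = 97/14, so x(3) = (13/28) − (1/784)/(97/14) = 2521/5432.

2521/5432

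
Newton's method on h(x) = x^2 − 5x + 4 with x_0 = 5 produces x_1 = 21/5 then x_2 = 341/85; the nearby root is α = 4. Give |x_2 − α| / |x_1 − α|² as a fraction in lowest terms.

5/17

x_1 − α = 21/5 − 4 = 1/5, so |x_1 − α| = 1/5.
x_2 − α = 341/85 − 4 = 1/85, so |x_2 − α| = 1/85.
|x_1 − α|² = 1/25.
Ratio = (1/85) / (1/25) = 5/17.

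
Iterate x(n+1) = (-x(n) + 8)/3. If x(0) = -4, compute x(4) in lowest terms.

x(1) = (-(-4) + 8)/3 = 4.
x(2) = (-4 + 8)/3 = 4/3.
x(3) = (-(4/3) + 8)/3 = 20/9.
x(4) = (-(20/9) + 8)/3 = 52/27.

52/27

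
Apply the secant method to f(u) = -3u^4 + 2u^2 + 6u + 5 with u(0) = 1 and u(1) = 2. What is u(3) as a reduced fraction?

f(1) = 10, f(2) = -23. u(2) = 2 - (-23)·(2 - 1)/((-23) - 10) = 43/33.
f(2) = -23, f(43/33) = 2990690/395307. u(3) = (43/33) - (2990690/395307)·((43/33) - 2)/((2990690/395307) - (-23)) = 775157/525337.

775157/525337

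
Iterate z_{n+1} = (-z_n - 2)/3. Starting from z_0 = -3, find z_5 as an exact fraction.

z_1 = (-(-3) - 2)/3 = 1/3.
z_2 = (-(1/3) - 2)/3 = -7/9.
z_3 = (-(-7/9) - 2)/3 = -11/27.
z_4 = (-(-11/27) - 2)/3 = -43/81.
z_5 = (-(-43/81) - 2)/3 = -119/243.

-119/243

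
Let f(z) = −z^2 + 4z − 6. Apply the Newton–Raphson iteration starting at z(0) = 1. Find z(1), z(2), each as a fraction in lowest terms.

f'(z) = −2z + 4.
f(1) = −3, f'(1) = 2, so z(1) = 1 − (−3)/2 = 5/2.
f(5/2) = −9/4, f'(5/2) = −1, so z(2) = (5/2) − (−9/4)/(−1) = 1/4.

z(1) = 5/2, z(2) = 1/4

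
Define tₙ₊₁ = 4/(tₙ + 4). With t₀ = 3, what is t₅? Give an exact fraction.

188/227

t₁ = 4/(3 + 4) = 4/7.
t₂ = 4/(4/7 + 4) = 7/8.
t₃ = 4/(7/8 + 4) = 32/39.
t₄ = 4/(32/39 + 4) = 39/47.
t₅ = 4/(39/47 + 4) = 188/227.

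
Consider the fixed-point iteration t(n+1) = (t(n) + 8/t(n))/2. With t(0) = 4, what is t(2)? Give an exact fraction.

17/6

t(1) = (4 + 8/4)/2 = 3.
t(2) = (3 + 8/3)/2 = 17/6.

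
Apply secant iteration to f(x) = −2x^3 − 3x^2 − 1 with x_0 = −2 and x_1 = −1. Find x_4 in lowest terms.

f(−2) = 3, f(−1) = −2. x_2 = (−1) − (−2)·((−1) − (−2))/((−2) − 3) = −7/5.
f(−1) = −2, f(−7/5) = −174/125. x_3 = (−7/5) − (−174/125)·((−7/5) − (−1))/((−174/125) − (−2)) = −44/19.
f(−7/5) = −174/125, f(−44/19) = 53157/6859. x_4 = (−44/19) − (53157/6859)·((−44/19) − (−7/5))/((53157/6859) − (−174/125)) = −46231/30031.

−46231/30031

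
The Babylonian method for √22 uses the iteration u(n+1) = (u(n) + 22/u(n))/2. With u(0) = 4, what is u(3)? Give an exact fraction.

u(1) = (4 + 22/4)/2 = 19/4.
u(2) = (19/4 + 22/(19/4))/2 = 713/152.
u(3) = (713/152 + 22/(713/152))/2 = 1016657/216752.

1016657/216752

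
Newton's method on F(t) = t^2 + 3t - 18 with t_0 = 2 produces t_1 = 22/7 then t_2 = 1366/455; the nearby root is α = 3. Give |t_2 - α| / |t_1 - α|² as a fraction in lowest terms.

7/65

t_1 - α = 22/7 - 3 = 1/7, so |t_1 - α| = 1/7.
t_2 - α = 1366/455 - 3 = 1/455, so |t_2 - α| = 1/455.
|t_1 - α|² = 1/49.
Ratio = (1/455) / (1/49) = 7/65.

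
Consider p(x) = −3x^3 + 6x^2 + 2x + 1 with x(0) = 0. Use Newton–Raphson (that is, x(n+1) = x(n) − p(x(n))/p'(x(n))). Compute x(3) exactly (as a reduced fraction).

p'(x) = −9x^2 + 12x + 2.
p(0) = 1, p'(0) = 2, so x(1) = 0 − 1/2 = −1/2.
p(−1/2) = 15/8, p'(−1/2) = −25/4, so x(2) = (−1/2) − (15/8)/(−25/4) = −1/5.
p(−1/5) = 108/125, p'(−1/5) = −19/25, so x(3) = (−1/5) − (108/125)/(−19/25) = 89/95.

89/95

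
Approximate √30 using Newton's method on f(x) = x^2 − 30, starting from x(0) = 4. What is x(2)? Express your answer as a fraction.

f'(x) = 2x.
f(4) = −14, f'(4) = 8, so x(1) = 4 − (−14)/8 = 23/4.
f(23/4) = 49/16, f'(23/4) = 23/2, so x(2) = (23/4) − (49/16)/(23/2) = 1009/184.

1009/184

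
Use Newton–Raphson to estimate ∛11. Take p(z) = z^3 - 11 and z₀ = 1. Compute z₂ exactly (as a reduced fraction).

4691/1521

p'(z) = 3z^2.
p(1) = -10, p'(1) = 3, so z₁ = 1 - (-10)/3 = 13/3.
p(13/3) = 1900/27, p'(13/3) = 169/3, so z₂ = (13/3) - (1900/27)/(169/3) = 4691/1521.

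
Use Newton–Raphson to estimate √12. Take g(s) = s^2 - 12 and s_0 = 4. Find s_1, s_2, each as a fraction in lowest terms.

g'(s) = 2s.
g(4) = 4, g'(4) = 8, so s_1 = 4 - 4/8 = 7/2.
g(7/2) = 1/4, g'(7/2) = 7, so s_2 = (7/2) - (1/4)/7 = 97/28.

s_1 = 7/2, s_2 = 97/28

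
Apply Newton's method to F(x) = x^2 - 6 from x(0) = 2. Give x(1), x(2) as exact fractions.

F'(x) = 2x.
F(2) = -2, F'(2) = 4, so x(1) = 2 - (-2)/4 = 5/2.
F(5/2) = 1/4, F'(5/2) = 5, so x(2) = (5/2) - (1/4)/5 = 49/20.

x(1) = 5/2, x(2) = 49/20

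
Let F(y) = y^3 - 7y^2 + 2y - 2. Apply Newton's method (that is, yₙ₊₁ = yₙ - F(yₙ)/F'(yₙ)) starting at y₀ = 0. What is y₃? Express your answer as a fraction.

F'(y) = 3y^2 - 14y + 2.
F(0) = -2, F'(0) = 2, so y₁ = 0 - (-2)/2 = 1.
F(1) = -6, F'(1) = -9, so y₂ = 1 - (-6)/(-9) = 1/3.
F(1/3) = -56/27, F'(1/3) = -7/3, so y₃ = (1/3) - (-56/27)/(-7/3) = -5/9.

-5/9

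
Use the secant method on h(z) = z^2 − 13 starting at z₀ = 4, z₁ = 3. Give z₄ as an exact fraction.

h(4) = 3, h(3) = −4. z₂ = 3 − (−4)·(3 − 4)/((−4) − 3) = 25/7.
h(3) = −4, h(25/7) = −12/49. z₃ = (25/7) − (−12/49)·((25/7) − 3)/((−12/49) − (−4)) = 83/23.
h(25/7) = −12/49, h(83/23) = 12/529. z₄ = (83/23) − (12/529)·((83/23) − (25/7))/((12/529) − (−12/49)) = 1042/289.

1042/289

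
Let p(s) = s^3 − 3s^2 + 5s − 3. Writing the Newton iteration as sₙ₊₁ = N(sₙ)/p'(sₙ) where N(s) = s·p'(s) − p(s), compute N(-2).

−25

p'(s) = 3s^2 − 6s + 5.
N(s) = s·p'(s) − p(s) = s·(3s^2 − 6s + 5) − (s^3 − 3s^2 + 5s − 3) = 2s^3 − 3s^2 + 3.
N(-2) = −25.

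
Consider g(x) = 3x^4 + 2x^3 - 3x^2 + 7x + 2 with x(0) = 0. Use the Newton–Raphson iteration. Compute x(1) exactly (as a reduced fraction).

-2/7

g'(x) = 12x^3 + 6x^2 - 6x + 7.
g(0) = 2, g'(0) = 7, so x(1) = 0 - 2/7 = -2/7.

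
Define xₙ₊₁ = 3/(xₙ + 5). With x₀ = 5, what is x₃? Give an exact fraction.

x₁ = 3/(5 + 5) = 3/10.
x₂ = 3/(3/10 + 5) = 30/53.
x₃ = 3/(30/53 + 5) = 159/295.

159/295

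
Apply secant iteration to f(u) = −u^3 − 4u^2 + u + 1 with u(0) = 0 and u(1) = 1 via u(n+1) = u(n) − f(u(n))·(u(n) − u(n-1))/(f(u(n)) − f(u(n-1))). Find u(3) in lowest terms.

f(0) = 1, f(1) = −3. u(2) = 1 − (−3)·(1 − 0)/((−3) − 1) = 1/4.
f(1) = −3, f(1/4) = 63/64. u(3) = (1/4) − (63/64)·((1/4) − 1)/((63/64) − (−3)) = 37/85.

37/85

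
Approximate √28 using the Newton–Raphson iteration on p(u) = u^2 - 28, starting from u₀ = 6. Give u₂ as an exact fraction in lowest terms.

127/24

p'(u) = 2u.
p(6) = 8, p'(6) = 12, so u₁ = 6 - 8/12 = 16/3.
p(16/3) = 4/9, p'(16/3) = 32/3, so u₂ = (16/3) - (4/9)/(32/3) = 127/24.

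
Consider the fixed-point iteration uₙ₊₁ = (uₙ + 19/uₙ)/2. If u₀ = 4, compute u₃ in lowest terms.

11916881/2733920

u₁ = (4 + 19/4)/2 = 35/8.
u₂ = (35/8 + 19/(35/8))/2 = 2441/560.
u₃ = (2441/560 + 19/(2441/560))/2 = 11916881/2733920.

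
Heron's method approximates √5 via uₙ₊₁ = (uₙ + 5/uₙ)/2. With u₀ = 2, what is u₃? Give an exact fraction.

51841/23184

u₁ = (2 + 5/2)/2 = 9/4.
u₂ = (9/4 + 5/(9/4))/2 = 161/72.
u₃ = (161/72 + 5/(161/72))/2 = 51841/23184.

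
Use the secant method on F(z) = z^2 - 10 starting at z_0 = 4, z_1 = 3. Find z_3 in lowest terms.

F(4) = 6, F(3) = -1. z_2 = 3 - (-1)·(3 - 4)/((-1) - 6) = 22/7.
F(3) = -1, F(22/7) = -6/49. z_3 = (22/7) - (-6/49)·((22/7) - 3)/((-6/49) - (-1)) = 136/43.

136/43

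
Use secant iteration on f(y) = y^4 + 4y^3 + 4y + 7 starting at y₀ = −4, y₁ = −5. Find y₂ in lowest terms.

f(−4) = −9, f(−5) = 112. y₂ = (−5) − 112·((−5) − (−4))/(112 − (−9)) = −493/121.

−493/121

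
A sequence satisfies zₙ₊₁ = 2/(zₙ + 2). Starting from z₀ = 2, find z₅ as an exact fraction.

19/26

z₁ = 2/(2 + 2) = 1/2.
z₂ = 2/(1/2 + 2) = 4/5.
z₃ = 2/(4/5 + 2) = 5/7.
z₄ = 2/(5/7 + 2) = 14/19.
z₅ = 2/(14/19 + 2) = 19/26.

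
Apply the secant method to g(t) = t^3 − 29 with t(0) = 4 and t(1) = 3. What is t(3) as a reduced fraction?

115637/37633

g(4) = 35, g(3) = −2. t(2) = 3 − (−2)·(3 − 4)/((−2) − 35) = 113/37.
g(3) = −2, g(113/37) = −26040/50653. t(3) = (113/37) − (−26040/50653)·((113/37) − 3)/((−26040/50653) − (−2)) = 115637/37633.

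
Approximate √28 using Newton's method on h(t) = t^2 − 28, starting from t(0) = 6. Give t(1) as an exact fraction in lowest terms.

h'(t) = 2t.
h(6) = 8, h'(6) = 12, so t(1) = 6 − 8/12 = 16/3.

16/3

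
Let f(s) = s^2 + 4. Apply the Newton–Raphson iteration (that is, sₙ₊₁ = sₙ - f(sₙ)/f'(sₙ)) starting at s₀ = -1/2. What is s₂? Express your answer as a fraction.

f'(s) = 2s.
f(-1/2) = 17/4, f'(-1/2) = -1, so s₁ = (-1/2) - (17/4)/(-1) = 15/4.
f(15/4) = 289/16, f'(15/4) = 15/2, so s₂ = (15/4) - (289/16)/(15/2) = 161/120.

161/120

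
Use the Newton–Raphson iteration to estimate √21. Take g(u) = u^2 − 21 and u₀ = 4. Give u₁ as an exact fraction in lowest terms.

37/8

g'(u) = 2u.
g(4) = −5, g'(4) = 8, so u₁ = 4 − (−5)/8 = 37/8.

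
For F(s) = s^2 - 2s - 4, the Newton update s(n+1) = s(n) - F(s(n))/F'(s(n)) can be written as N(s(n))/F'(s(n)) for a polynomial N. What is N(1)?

F'(s) = 2s - 2.
N(s) = s·F'(s) - F(s) = s·(2s - 2) - (s^2 - 2s - 4) = s^2 + 4.
N(1) = 5.

5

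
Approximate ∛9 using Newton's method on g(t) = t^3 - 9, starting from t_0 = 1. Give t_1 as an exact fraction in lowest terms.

11/3

g'(t) = 3t^2.
g(1) = -8, g'(1) = 3, so t_1 = 1 - (-8)/3 = 11/3.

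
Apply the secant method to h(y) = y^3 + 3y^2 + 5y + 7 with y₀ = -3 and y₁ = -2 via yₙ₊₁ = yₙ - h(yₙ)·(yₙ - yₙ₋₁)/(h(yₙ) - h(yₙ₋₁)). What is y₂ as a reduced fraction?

-19/9

h(-3) = -8, h(-2) = 1. y₂ = (-2) - 1·((-2) - (-3))/(1 - (-8)) = -19/9.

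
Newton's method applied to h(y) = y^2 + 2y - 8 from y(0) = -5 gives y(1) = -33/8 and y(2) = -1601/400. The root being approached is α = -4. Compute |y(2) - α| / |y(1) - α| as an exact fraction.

1/50

y(1) - α = -33/8 - (-4) = -33/8 + 4 = -1/8, so |y(1) - α| = 1/8.
y(2) - α = -1601/400 - (-4) = -1601/400 + 4 = -1/400, so |y(2) - α| = 1/400.
Ratio = (1/400) / (1/8) = 1/50.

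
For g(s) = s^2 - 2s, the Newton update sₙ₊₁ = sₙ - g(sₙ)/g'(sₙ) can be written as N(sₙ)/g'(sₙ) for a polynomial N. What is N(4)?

16

g'(s) = 2s - 2.
N(s) = s·g'(s) - g(s) = s·(2s - 2) - (s^2 - 2s) = s^2.
N(4) = 16.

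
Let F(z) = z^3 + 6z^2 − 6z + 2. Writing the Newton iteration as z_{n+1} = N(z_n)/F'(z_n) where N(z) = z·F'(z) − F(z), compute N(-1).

F'(z) = 3z^2 + 12z − 6.
N(z) = z·F'(z) − F(z) = z·(3z^2 + 12z − 6) − (z^3 + 6z^2 − 6z + 2) = 2z^3 + 6z^2 − 2.
N(-1) = 2.

2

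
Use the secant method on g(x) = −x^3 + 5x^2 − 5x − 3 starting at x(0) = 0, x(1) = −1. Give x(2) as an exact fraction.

g(0) = −3, g(−1) = 8. x(2) = (−1) − 8·((−1) − 0)/(8 − (−3)) = −3/11.

−3/11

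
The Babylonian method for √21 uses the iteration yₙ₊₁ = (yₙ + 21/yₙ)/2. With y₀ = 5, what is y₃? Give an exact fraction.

y₁ = (5 + 21/5)/2 = 23/5.
y₂ = (23/5 + 21/(23/5))/2 = 527/115.
y₃ = (527/115 + 21/(527/115))/2 = 277727/60605.

277727/60605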